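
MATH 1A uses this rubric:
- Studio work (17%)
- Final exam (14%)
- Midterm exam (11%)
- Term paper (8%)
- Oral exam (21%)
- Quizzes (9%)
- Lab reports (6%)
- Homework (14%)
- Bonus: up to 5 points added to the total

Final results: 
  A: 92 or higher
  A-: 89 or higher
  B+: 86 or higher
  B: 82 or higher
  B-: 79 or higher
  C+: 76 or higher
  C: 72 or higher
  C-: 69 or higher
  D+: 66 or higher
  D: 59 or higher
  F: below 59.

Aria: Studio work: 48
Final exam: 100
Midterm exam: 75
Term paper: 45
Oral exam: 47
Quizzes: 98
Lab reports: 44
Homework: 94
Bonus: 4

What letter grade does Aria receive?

C

Weighted total:
  Studio work 48 × 0.17 = 8.16
  Final exam 100 × 0.14 = 14
  Midterm exam 75 × 0.11 = 8.25
  Term paper 45 × 0.08 = 3.6
  Oral exam 47 × 0.21 = 9.87
  Quizzes 98 × 0.09 = 8.82
  Lab reports 44 × 0.06 = 2.64
  Homework 94 × 0.14 = 13.16
Sum = 68.5
Bonus: 68.5 + 4 = 72.5
72.5 is ≥ 72 and < 76 → C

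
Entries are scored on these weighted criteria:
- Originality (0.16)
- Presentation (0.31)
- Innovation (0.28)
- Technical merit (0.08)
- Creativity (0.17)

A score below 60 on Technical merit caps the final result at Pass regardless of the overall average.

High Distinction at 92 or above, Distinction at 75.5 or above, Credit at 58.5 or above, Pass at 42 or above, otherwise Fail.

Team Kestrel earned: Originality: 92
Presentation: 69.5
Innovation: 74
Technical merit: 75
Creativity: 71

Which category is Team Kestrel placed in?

Credit

Technical merit score 75 ≥ 60: minimum met.
Weighted total:
  Originality 92 × 0.16 = 14.72
  Presentation 69.5 × 0.31 = 21.545
  Innovation 74 × 0.28 = 20.72
  Technical merit 75 × 0.08 = 6
  Creativity 71 × 0.17 = 12.07
Sum = 75.055
75.055 is ≥ 58.5 and < 75.5 → Credit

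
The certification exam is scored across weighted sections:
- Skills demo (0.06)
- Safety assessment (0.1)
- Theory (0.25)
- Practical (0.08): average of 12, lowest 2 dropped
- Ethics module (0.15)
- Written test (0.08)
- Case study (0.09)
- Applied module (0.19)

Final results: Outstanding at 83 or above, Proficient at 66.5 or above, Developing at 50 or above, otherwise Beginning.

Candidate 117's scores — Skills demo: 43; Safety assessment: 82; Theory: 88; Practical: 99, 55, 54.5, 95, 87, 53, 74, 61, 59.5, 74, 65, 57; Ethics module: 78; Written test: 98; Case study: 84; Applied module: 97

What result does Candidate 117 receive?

Outstanding

Practical: drop 53, 54.5 → average of remaining 10 = 726.5/10 = 72.65
Weighted total:
  Skills demo 43 × 0.06 = 2.58
  Safety assessment 82 × 0.1 = 8.2
  Theory 88 × 0.25 = 22
  Practical 72.65 × 0.08 = 5.812
  Ethics module 78 × 0.15 = 11.7
  Written test 98 × 0.08 = 7.84
  Case study 84 × 0.09 = 7.56
  Applied module 97 × 0.19 = 18.43
Sum = 84.122
84.122 ≥ 83 → Outstanding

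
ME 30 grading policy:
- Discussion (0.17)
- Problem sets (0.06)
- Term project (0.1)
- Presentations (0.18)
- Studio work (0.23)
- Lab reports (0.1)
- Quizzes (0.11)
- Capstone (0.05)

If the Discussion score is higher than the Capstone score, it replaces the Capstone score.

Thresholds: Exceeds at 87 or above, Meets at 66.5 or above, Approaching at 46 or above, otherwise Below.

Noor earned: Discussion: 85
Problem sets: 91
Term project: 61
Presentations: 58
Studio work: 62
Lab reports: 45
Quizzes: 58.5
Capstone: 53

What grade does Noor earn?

Discussion (85) > Capstone (53), so Capstone counts as 85.
Weighted total:
  Discussion 85 × 0.17 = 14.45
  Problem sets 91 × 0.06 = 5.46
  Term project 61 × 0.1 = 6.1
  Presentations 58 × 0.18 = 10.44
  Studio work 62 × 0.23 = 14.26
  Lab reports 45 × 0.1 = 4.5
  Quizzes 58.5 × 0.11 = 6.435
  Capstone 85 × 0.05 = 4.25
Sum = 65.895
65.895 is ≥ 46 and < 66.5 → Approaching

Approaching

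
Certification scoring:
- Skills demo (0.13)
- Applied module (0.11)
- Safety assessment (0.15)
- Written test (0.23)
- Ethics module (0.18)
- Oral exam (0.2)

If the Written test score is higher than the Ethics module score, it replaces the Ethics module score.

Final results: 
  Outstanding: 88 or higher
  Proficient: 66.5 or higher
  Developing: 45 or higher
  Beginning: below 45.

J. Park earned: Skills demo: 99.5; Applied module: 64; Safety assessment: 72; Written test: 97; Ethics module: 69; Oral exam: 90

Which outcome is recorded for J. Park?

Outstanding

Written test (97) > Ethics module (69), so Ethics module counts as 97.
Weighted total:
  Skills demo 99.5 × 0.13 = 12.935
  Applied module 64 × 0.11 = 7.04
  Safety assessment 72 × 0.15 = 10.8
  Written test 97 × 0.23 = 22.31
  Ethics module 97 × 0.18 = 17.46
  Oral exam 90 × 0.2 = 18
Sum = 88.545
88.545 ≥ 88 → Outstanding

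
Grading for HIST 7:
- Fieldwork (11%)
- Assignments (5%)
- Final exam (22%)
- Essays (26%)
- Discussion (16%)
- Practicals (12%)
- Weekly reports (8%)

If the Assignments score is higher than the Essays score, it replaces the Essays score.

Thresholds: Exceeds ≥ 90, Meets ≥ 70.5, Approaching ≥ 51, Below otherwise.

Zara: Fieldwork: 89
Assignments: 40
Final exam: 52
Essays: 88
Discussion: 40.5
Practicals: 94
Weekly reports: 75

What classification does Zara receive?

Approaching

Assignments (40) ≤ Essays (88), so Essays stays at 88.
Weighted total:
  Fieldwork 89 × 0.11 = 9.79
  Assignments 40 × 0.05 = 2
  Final exam 52 × 0.22 = 11.44
  Essays 88 × 0.26 = 22.88
  Discussion 40.5 × 0.16 = 6.48
  Practicals 94 × 0.12 = 11.28
  Weekly reports 75 × 0.08 = 6
Sum = 69.87
69.87 is ≥ 51 and < 70.5 → Approaching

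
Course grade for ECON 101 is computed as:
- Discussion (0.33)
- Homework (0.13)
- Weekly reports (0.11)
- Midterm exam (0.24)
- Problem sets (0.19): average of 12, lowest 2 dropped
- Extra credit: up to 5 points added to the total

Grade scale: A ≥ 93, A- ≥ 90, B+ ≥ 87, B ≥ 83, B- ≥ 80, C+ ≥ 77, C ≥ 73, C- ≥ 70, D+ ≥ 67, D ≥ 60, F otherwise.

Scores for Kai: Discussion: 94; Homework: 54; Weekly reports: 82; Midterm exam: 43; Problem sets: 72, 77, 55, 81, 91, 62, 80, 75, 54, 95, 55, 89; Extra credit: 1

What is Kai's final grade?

C

Problem sets: drop 54, 55 → average of remaining 10 = 777/10 = 77.7
Weighted total:
  Discussion 94 × 0.33 = 31.02
  Homework 54 × 0.13 = 7.02
  Weekly reports 82 × 0.11 = 9.02
  Midterm exam 43 × 0.24 = 10.32
  Problem sets 77.7 × 0.19 = 14.763
Sum = 72.143
Extra credit: 72.143 + 1 = 73.143
73.143 is ≥ 73 and < 77 → C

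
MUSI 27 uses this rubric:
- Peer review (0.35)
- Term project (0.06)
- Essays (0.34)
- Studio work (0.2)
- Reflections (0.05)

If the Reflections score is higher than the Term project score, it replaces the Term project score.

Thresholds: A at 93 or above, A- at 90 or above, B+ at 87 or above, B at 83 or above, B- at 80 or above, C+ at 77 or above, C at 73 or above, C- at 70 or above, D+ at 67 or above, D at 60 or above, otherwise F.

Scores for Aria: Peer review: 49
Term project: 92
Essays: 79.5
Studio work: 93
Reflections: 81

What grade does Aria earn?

Reflections (81) ≤ Term project (92), so Term project stays at 92.
Weighted total:
  Peer review 49 × 0.35 = 17.15
  Term project 92 × 0.06 = 5.52
  Essays 79.5 × 0.34 = 27.03
  Studio work 93 × 0.2 = 18.6
  Reflections 81 × 0.05 = 4.05
Sum = 72.35
72.35 is ≥ 70 and < 73 → C-

C-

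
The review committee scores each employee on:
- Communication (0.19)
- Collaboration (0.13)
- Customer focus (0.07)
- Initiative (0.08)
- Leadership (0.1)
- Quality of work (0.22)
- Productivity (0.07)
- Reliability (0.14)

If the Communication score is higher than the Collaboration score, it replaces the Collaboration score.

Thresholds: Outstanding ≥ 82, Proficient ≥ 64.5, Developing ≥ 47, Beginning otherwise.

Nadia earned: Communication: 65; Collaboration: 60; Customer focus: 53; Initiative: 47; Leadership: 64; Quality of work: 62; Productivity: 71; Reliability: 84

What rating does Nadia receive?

Proficient

Communication (65) > Collaboration (60), so Collaboration counts as 65.
Weighted total:
  Communication 65 × 0.19 = 12.35
  Collaboration 65 × 0.13 = 8.45
  Customer focus 53 × 0.07 = 3.71
  Initiative 47 × 0.08 = 3.76
  Leadership 64 × 0.1 = 6.4
  Quality of work 62 × 0.22 = 13.64
  Productivity 71 × 0.07 = 4.97
  Reliability 84 × 0.14 = 11.76
Sum = 65.04
65.04 is ≥ 64.5 and < 82 → Proficient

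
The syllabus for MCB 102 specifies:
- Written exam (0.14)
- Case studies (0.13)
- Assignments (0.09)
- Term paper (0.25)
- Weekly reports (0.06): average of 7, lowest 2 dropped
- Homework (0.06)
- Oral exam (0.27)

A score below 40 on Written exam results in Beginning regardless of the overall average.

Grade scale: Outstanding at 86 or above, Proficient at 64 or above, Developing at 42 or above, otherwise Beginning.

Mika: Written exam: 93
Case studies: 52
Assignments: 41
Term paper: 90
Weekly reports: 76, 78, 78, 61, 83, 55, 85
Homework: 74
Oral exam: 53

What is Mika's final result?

Proficient

Weekly reports: drop 55, 61 → average of remaining 5 = 400/5 = 80
Written exam score 93 ≥ 40: minimum met.
Weighted total:
  Written exam 93 × 0.14 = 13.02
  Case studies 52 × 0.13 = 6.76
  Assignments 41 × 0.09 = 3.69
  Term paper 90 × 0.25 = 22.5
  Weekly reports 80 × 0.06 = 4.8
  Homework 74 × 0.06 = 4.44
  Oral exam 53 × 0.27 = 14.31
Sum = 69.52
69.52 is ≥ 64 and < 86 → Proficient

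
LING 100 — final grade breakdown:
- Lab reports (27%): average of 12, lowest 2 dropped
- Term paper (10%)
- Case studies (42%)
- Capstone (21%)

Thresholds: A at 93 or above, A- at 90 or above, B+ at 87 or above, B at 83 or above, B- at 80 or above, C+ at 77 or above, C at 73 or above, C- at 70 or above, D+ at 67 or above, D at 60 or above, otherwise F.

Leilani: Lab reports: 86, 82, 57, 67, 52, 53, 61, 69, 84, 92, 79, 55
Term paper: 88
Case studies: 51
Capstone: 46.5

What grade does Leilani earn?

Lab reports: drop 52, 53 → average of remaining 10 = 732/10 = 73.2
Weighted total:
  Lab reports 73.2 × 0.27 = 19.764
  Term paper 88 × 0.1 = 8.8
  Case studies 51 × 0.42 = 21.42
  Capstone 46.5 × 0.21 = 9.765
Sum = 59.749
59.749 < 60 → F

F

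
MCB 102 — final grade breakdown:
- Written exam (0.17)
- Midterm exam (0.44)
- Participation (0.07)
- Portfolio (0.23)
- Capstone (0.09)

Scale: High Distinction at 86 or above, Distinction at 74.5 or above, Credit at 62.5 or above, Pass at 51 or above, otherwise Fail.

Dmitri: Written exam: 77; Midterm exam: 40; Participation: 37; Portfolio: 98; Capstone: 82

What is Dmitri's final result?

Weighted total:
  Written exam 77 × 0.17 = 13.09
  Midterm exam 40 × 0.44 = 17.6
  Participation 37 × 0.07 = 2.59
  Portfolio 98 × 0.23 = 22.54
  Capstone 82 × 0.09 = 7.38
Sum = 63.2
63.2 is ≥ 62.5 and < 74.5 → Credit

Credit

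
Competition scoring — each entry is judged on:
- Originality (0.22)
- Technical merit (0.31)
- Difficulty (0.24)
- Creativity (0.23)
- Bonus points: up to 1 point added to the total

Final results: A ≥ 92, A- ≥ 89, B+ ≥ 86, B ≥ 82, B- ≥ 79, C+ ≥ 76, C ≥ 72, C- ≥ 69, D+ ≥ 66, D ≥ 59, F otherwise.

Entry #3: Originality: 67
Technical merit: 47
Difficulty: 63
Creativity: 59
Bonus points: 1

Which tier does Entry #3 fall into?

Weighted total:
  Originality 67 × 0.22 = 14.74
  Technical merit 47 × 0.31 = 14.57
  Difficulty 63 × 0.24 = 15.12
  Creativity 59 × 0.23 = 13.57
Sum = 58
Bonus points: 58 + 1 = 59
59 is ≥ 59 and < 66 → D

D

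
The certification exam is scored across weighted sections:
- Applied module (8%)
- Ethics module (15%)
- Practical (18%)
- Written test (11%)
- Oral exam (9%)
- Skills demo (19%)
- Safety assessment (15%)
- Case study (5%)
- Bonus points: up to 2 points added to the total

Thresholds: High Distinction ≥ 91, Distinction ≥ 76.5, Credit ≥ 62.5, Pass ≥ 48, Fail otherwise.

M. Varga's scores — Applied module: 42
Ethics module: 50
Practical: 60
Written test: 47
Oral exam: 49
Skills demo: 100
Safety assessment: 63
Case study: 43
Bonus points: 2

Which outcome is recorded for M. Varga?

Weighted total:
  Applied module 42 × 0.08 = 3.36
  Ethics module 50 × 0.15 = 7.5
  Practical 60 × 0.18 = 10.8
  Written test 47 × 0.11 = 5.17
  Oral exam 49 × 0.09 = 4.41
  Skills demo 100 × 0.19 = 19
  Safety assessment 63 × 0.15 = 9.45
  Case study 43 × 0.05 = 2.15
Sum = 61.84
Bonus points: 61.84 + 2 = 63.84
63.84 is ≥ 62.5 and < 76.5 → Credit

Credit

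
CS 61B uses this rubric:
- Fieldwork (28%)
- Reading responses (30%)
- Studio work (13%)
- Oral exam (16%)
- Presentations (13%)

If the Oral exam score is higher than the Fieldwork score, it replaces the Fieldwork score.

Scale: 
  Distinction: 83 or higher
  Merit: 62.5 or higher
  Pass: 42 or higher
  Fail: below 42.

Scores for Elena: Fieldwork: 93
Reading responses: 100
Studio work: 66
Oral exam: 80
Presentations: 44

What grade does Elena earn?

Distinction

Oral exam (80) ≤ Fieldwork (93), so Fieldwork stays at 93.
Weighted total:
  Fieldwork 93 × 0.28 = 26.04
  Reading responses 100 × 0.3 = 30
  Studio work 66 × 0.13 = 8.58
  Oral exam 80 × 0.16 = 12.8
  Presentations 44 × 0.13 = 5.72
Sum = 83.14
83.14 ≥ 83 → Distinction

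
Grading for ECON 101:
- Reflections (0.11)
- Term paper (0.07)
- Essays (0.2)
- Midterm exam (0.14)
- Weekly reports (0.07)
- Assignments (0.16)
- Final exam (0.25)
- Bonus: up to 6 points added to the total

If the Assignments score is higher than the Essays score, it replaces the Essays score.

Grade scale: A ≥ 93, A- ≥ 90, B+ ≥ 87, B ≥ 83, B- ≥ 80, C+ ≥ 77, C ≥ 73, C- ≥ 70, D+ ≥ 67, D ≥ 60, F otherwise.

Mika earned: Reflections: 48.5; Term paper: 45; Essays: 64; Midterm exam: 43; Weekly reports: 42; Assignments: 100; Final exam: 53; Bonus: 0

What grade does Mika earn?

D

Assignments (100) > Essays (64), so Essays counts as 100.
Weighted total:
  Reflections 48.5 × 0.11 = 5.335
  Term paper 45 × 0.07 = 3.15
  Essays 100 × 0.2 = 20
  Midterm exam 43 × 0.14 = 6.02
  Weekly reports 42 × 0.07 = 2.94
  Assignments 100 × 0.16 = 16
  Final exam 53 × 0.25 = 13.25
Sum = 66.695
Bonus: 66.695 + 0 = 66.695
66.695 is ≥ 60 and < 67 → D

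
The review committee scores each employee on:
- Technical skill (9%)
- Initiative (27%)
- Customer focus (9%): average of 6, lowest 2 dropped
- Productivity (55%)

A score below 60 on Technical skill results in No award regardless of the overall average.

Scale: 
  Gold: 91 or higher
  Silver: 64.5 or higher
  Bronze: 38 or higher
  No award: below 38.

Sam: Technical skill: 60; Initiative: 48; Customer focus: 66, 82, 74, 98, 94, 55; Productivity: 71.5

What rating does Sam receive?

Customer focus: drop 55, 66 → average of remaining 4 = 348/4 = 87
Technical skill score 60 ≥ 60: minimum met.
Weighted total:
  Technical skill 60 × 0.09 = 5.4
  Initiative 48 × 0.27 = 12.96
  Customer focus 87 × 0.09 = 7.83
  Productivity 71.5 × 0.55 = 39.325
Sum = 65.515
65.515 is ≥ 64.5 and < 91 → Silver

Silver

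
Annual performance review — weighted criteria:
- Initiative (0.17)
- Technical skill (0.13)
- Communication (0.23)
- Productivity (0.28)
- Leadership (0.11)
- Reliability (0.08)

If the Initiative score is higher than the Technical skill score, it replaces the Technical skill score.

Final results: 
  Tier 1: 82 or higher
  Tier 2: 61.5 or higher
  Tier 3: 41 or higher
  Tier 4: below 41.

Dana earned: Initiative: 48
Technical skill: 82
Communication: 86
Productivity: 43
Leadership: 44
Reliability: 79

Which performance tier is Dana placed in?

Initiative (48) ≤ Technical skill (82), so Technical skill stays at 82.
Weighted total:
  Initiative 48 × 0.17 = 8.16
  Technical skill 82 × 0.13 = 10.66
  Communication 86 × 0.23 = 19.78
  Productivity 43 × 0.28 = 12.04
  Leadership 44 × 0.11 = 4.84
  Reliability 79 × 0.08 = 6.32
Sum = 61.8
61.8 is ≥ 61.5 and < 82 → Tier 2

Tier 2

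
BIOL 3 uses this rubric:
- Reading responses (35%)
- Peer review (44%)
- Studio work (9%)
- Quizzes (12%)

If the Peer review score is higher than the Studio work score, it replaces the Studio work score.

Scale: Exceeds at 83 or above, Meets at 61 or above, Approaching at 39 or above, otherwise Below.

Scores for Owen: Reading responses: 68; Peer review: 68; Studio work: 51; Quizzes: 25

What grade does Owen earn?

Meets

Peer review (68) > Studio work (51), so Studio work counts as 68.
Weighted total:
  Reading responses 68 × 0.35 = 23.8
  Peer review 68 × 0.44 = 29.92
  Studio work 68 × 0.09 = 6.12
  Quizzes 25 × 0.12 = 3
Sum = 62.84
62.84 is ≥ 61 and < 83 → Meets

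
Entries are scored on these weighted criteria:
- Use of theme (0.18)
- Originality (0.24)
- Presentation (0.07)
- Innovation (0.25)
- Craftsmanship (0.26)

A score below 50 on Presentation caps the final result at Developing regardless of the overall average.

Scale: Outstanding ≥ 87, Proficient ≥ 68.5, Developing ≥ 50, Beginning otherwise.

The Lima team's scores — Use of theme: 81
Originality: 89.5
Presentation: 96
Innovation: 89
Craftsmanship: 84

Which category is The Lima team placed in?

Proficient

Presentation score 96 ≥ 50: minimum met.
Weighted total:
  Use of theme 81 × 0.18 = 14.58
  Originality 89.5 × 0.24 = 21.48
  Presentation 96 × 0.07 = 6.72
  Innovation 89 × 0.25 = 22.25
  Craftsmanship 84 × 0.26 = 21.84
Sum = 86.87
86.87 is ≥ 68.5 and < 87 → Proficient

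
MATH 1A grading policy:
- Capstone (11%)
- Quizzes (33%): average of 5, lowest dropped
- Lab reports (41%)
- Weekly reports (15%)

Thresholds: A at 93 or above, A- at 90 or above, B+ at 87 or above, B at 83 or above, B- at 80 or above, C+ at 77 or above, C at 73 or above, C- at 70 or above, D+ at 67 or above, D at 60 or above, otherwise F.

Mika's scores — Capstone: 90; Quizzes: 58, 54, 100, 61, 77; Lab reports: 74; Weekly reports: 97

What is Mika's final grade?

Quizzes: drop 54 → average of remaining 4 = 296/4 = 74
Weighted total:
  Capstone 90 × 0.11 = 9.9
  Quizzes 74 × 0.33 = 24.42
  Lab reports 74 × 0.41 = 30.34
  Weekly reports 97 × 0.15 = 14.55
Sum = 79.21
79.21 is ≥ 77 and < 80 → C+

C+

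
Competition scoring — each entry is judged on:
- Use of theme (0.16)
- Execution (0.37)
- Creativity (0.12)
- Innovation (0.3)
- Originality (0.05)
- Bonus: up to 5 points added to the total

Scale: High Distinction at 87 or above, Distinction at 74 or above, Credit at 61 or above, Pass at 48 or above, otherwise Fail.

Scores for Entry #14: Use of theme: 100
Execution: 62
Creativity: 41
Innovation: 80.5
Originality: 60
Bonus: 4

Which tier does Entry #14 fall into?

Weighted total:
  Use of theme 100 × 0.16 = 16
  Execution 62 × 0.37 = 22.94
  Creativity 41 × 0.12 = 4.92
  Innovation 80.5 × 0.3 = 24.15
  Originality 60 × 0.05 = 3
Sum = 71.01
Bonus: 71.01 + 4 = 75.01
75.01 is ≥ 74 and < 87 → Distinction

Distinction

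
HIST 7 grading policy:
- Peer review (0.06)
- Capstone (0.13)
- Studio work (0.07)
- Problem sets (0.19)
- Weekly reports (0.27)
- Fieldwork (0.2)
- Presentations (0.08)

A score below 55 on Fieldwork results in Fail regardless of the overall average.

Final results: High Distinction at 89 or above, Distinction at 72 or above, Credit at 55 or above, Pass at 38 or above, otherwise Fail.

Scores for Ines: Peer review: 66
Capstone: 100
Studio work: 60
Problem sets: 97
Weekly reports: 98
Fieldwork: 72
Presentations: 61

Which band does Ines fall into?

Fieldwork score 72 ≥ 55: minimum met.
Weighted total:
  Peer review 66 × 0.06 = 3.96
  Capstone 100 × 0.13 = 13
  Studio work 60 × 0.07 = 4.2
  Problem sets 97 × 0.19 = 18.43
  Weekly reports 98 × 0.27 = 26.46
  Fieldwork 72 × 0.2 = 14.4
  Presentations 61 × 0.08 = 4.88
Sum = 85.33
85.33 is ≥ 72 and < 89 → Distinction

Distinction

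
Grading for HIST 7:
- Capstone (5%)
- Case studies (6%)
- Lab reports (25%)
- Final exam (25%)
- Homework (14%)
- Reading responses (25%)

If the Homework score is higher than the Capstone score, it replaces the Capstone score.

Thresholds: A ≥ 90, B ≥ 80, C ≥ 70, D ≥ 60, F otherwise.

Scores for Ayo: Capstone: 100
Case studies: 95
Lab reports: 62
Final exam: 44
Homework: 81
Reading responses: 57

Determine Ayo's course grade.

Homework (81) ≤ Capstone (100), so Capstone stays at 100.
Weighted total:
  Capstone 100 × 0.05 = 5
  Case studies 95 × 0.06 = 5.7
  Lab reports 62 × 0.25 = 15.5
  Final exam 44 × 0.25 = 11
  Homework 81 × 0.14 = 11.34
  Reading responses 57 × 0.25 = 14.25
Sum = 62.79
62.79 is ≥ 60 and < 70 → D

D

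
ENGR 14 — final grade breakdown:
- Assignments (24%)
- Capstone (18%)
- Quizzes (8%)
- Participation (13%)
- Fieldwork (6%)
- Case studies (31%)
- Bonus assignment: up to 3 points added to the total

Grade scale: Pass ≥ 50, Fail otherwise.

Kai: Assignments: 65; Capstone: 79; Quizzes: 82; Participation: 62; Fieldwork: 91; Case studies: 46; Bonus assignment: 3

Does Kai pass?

Weighted total:
  Assignments 65 × 0.24 = 15.6
  Capstone 79 × 0.18 = 14.22
  Quizzes 82 × 0.08 = 6.56
  Participation 62 × 0.13 = 8.06
  Fieldwork 91 × 0.06 = 5.46
  Case studies 46 × 0.31 = 14.26
Sum = 64.16
Bonus assignment: 64.16 + 3 = 67.16
67.16 ≥ 50 → Pass

Pass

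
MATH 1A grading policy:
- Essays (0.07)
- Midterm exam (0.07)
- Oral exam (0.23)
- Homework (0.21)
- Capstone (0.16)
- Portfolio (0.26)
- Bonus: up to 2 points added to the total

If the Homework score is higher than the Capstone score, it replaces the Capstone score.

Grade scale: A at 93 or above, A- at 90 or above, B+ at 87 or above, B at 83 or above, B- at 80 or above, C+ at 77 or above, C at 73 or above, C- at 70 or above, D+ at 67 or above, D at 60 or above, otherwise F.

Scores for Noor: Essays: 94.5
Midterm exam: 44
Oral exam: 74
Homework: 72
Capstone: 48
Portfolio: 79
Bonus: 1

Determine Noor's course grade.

C

Homework (72) > Capstone (48), so Capstone counts as 72.
Weighted total:
  Essays 94.5 × 0.07 = 6.615
  Midterm exam 44 × 0.07 = 3.08
  Oral exam 74 × 0.23 = 17.02
  Homework 72 × 0.21 = 15.12
  Capstone 72 × 0.16 = 11.52
  Portfolio 79 × 0.26 = 20.54
Sum = 73.895
Bonus: 73.895 + 1 = 74.895
74.895 is ≥ 73 and < 77 → C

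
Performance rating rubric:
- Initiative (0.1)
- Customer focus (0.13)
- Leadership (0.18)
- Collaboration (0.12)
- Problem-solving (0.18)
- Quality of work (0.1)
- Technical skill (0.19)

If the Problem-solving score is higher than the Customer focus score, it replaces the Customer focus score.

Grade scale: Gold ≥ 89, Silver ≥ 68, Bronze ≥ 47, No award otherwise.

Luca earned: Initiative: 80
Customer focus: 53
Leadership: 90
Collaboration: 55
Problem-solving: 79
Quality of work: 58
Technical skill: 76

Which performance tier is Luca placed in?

Problem-solving (79) > Customer focus (53), so Customer focus counts as 79.
Weighted total:
  Initiative 80 × 0.1 = 8
  Customer focus 79 × 0.13 = 10.27
  Leadership 90 × 0.18 = 16.2
  Collaboration 55 × 0.12 = 6.6
  Problem-solving 79 × 0.18 = 14.22
  Quality of work 58 × 0.1 = 5.8
  Technical skill 76 × 0.19 = 14.44
Sum = 75.53
75.53 is ≥ 68 and < 89 → Silver

Silver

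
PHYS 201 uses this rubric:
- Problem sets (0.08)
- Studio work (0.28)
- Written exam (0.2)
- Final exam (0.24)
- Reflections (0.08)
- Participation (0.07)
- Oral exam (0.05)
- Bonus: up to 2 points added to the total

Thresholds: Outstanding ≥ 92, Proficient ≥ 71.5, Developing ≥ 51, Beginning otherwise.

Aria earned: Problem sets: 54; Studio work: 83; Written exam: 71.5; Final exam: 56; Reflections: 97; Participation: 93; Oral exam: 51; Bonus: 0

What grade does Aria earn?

Weighted total:
  Problem sets 54 × 0.08 = 4.32
  Studio work 83 × 0.28 = 23.24
  Written exam 71.5 × 0.2 = 14.3
  Final exam 56 × 0.24 = 13.44
  Reflections 97 × 0.08 = 7.76
  Participation 93 × 0.07 = 6.51
  Oral exam 51 × 0.05 = 2.55
Sum = 72.12
Bonus: 72.12 + 0 = 72.12
72.12 is ≥ 71.5 and < 92 → Proficient

Proficient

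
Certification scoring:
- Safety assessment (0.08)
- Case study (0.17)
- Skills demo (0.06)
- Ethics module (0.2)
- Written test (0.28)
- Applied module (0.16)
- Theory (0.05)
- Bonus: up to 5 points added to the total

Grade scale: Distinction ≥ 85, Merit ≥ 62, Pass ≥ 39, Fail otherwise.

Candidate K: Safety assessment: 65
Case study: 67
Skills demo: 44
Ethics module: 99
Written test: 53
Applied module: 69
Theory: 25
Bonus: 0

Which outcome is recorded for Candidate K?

Weighted total:
  Safety assessment 65 × 0.08 = 5.2
  Case study 67 × 0.17 = 11.39
  Skills demo 44 × 0.06 = 2.64
  Ethics module 99 × 0.2 = 19.8
  Written test 53 × 0.28 = 14.84
  Applied module 69 × 0.16 = 11.04
  Theory 25 × 0.05 = 1.25
Sum = 66.16
Bonus: 66.16 + 0 = 66.16
66.16 is ≥ 62 and < 85 → Merit

Merit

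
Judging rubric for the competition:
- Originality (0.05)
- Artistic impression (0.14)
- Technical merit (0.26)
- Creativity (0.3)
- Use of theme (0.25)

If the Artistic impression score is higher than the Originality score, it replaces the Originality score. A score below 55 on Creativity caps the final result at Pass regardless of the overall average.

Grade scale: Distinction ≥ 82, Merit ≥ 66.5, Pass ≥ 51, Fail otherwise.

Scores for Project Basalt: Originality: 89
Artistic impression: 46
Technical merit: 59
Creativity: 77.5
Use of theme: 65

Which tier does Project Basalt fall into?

Pass

Artistic impression (46) ≤ Originality (89), so Originality stays at 89.
Creativity score 77.5 ≥ 55: minimum met.
Weighted total:
  Originality 89 × 0.05 = 4.45
  Artistic impression 46 × 0.14 = 6.44
  Technical merit 59 × 0.26 = 15.34
  Creativity 77.5 × 0.3 = 23.25
  Use of theme 65 × 0.25 = 16.25
Sum = 65.73
65.73 is ≥ 51 and < 66.5 → Pass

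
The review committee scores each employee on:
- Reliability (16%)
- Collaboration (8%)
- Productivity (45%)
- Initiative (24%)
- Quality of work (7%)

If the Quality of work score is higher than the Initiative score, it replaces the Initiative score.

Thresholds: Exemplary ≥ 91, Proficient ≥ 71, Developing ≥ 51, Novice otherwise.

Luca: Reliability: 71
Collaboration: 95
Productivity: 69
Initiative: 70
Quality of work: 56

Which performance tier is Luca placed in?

Developing

Quality of work (56) ≤ Initiative (70), so Initiative stays at 70.
Weighted total:
  Reliability 71 × 0.16 = 11.36
  Collaboration 95 × 0.08 = 7.6
  Productivity 69 × 0.45 = 31.05
  Initiative 70 × 0.24 = 16.8
  Quality of work 56 × 0.07 = 3.92
Sum = 70.73
70.73 is ≥ 51 and < 71 → Developing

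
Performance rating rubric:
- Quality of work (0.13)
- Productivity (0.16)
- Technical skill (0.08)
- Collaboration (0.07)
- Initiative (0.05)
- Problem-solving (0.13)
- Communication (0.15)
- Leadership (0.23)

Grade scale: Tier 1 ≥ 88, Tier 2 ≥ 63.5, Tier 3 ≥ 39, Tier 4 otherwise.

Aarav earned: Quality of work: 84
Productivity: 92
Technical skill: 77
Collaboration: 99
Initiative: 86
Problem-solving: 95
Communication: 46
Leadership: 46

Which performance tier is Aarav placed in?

Weighted total:
  Quality of work 84 × 0.13 = 10.92
  Productivity 92 × 0.16 = 14.72
  Technical skill 77 × 0.08 = 6.16
  Collaboration 99 × 0.07 = 6.93
  Initiative 86 × 0.05 = 4.3
  Problem-solving 95 × 0.13 = 12.35
  Communication 46 × 0.15 = 6.9
  Leadership 46 × 0.23 = 10.58
Sum = 72.86
72.86 is ≥ 63.5 and < 88 → Tier 2

Tier 2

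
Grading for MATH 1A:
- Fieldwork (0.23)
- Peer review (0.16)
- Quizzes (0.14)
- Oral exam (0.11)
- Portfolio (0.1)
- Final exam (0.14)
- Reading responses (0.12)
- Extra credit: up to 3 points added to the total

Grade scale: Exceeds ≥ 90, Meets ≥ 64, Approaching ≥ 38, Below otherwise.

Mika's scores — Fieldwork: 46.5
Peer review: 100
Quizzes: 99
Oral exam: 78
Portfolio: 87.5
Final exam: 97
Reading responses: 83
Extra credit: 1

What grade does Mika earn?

Meets

Weighted total:
  Fieldwork 46.5 × 0.23 = 10.695
  Peer review 100 × 0.16 = 16
  Quizzes 99 × 0.14 = 13.86
  Oral exam 78 × 0.11 = 8.58
  Portfolio 87.5 × 0.1 = 8.75
  Final exam 97 × 0.14 = 13.58
  Reading responses 83 × 0.12 = 9.96
Sum = 81.425
Extra credit: 81.425 + 1 = 82.425
82.425 is ≥ 64 and < 90 → Meets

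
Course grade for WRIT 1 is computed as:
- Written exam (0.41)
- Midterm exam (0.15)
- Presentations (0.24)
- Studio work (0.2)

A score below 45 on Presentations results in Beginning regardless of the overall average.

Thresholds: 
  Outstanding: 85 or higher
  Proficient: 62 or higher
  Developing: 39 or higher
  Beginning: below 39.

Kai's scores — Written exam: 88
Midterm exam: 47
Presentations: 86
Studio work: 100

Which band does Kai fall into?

Presentations score 86 ≥ 45: minimum met.
Weighted total:
  Written exam 88 × 0.41 = 36.08
  Midterm exam 47 × 0.15 = 7.05
  Presentations 86 × 0.24 = 20.64
  Studio work 100 × 0.2 = 20
Sum = 83.77
83.77 is ≥ 62 and < 85 → Proficient

Proficient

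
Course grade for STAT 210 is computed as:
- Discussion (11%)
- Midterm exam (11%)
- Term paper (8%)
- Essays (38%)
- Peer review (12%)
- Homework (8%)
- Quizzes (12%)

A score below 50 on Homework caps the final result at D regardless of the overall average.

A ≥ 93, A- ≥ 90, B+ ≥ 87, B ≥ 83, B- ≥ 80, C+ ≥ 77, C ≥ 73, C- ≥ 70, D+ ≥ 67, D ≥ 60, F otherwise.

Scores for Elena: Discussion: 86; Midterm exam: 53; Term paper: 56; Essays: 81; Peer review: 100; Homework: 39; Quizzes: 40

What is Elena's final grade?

D

Homework score 39 < 50: minimum not met.
Weighted total:
  Discussion 86 × 0.11 = 9.46
  Midterm exam 53 × 0.11 = 5.83
  Term paper 56 × 0.08 = 4.48
  Essays 81 × 0.38 = 30.78
  Peer review 100 × 0.12 = 12
  Homework 39 × 0.08 = 3.12
  Quizzes 40 × 0.12 = 4.8
Sum = 70.47
70.47 would be C-; cap at D applies → D.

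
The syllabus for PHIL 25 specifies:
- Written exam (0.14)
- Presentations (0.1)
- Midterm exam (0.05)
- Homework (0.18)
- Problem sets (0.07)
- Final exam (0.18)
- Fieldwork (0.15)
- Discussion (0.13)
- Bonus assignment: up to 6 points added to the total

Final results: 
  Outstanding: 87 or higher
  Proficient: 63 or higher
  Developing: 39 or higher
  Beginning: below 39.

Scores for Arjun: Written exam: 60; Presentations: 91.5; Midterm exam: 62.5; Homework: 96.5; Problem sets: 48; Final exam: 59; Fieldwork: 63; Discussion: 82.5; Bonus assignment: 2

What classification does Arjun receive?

Weighted total:
  Written exam 60 × 0.14 = 8.4
  Presentations 91.5 × 0.1 = 9.15
  Midterm exam 62.5 × 0.05 = 3.125
  Homework 96.5 × 0.18 = 17.37
  Problem sets 48 × 0.07 = 3.36
  Final exam 59 × 0.18 = 10.62
  Fieldwork 63 × 0.15 = 9.45
  Discussion 82.5 × 0.13 = 10.725
Sum = 72.2
Bonus assignment: 72.2 + 2 = 74.2
74.2 is ≥ 63 and < 87 → Proficient

Proficient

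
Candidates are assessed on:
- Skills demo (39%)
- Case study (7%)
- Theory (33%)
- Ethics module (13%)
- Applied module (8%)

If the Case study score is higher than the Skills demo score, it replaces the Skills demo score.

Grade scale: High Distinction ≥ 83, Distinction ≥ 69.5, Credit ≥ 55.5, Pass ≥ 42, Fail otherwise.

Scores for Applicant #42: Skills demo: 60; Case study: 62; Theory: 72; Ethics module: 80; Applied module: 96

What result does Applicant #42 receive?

Distinction

Case study (62) > Skills demo (60), so Skills demo counts as 62.
Weighted total:
  Skills demo 62 × 0.39 = 24.18
  Case study 62 × 0.07 = 4.34
  Theory 72 × 0.33 = 23.76
  Ethics module 80 × 0.13 = 10.4
  Applied module 96 × 0.08 = 7.68
Sum = 70.36
70.36 is ≥ 69.5 and < 83 → Distinction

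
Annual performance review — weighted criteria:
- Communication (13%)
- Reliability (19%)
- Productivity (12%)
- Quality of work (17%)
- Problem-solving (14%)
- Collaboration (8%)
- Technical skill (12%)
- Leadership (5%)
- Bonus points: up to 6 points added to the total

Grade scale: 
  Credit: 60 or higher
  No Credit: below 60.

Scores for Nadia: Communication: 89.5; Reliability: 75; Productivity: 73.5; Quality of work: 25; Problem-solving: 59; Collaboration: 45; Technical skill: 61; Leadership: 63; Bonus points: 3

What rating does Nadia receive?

Credit

Weighted total:
  Communication 89.5 × 0.13 = 11.635
  Reliability 75 × 0.19 = 14.25
  Productivity 73.5 × 0.12 = 8.82
  Quality of work 25 × 0.17 = 4.25
  Problem-solving 59 × 0.14 = 8.26
  Collaboration 45 × 0.08 = 3.6
  Technical skill 61 × 0.12 = 7.32
  Leadership 63 × 0.05 = 3.15
Sum = 61.285
Bonus points: 61.285 + 3 = 64.285
64.285 ≥ 60 → Credit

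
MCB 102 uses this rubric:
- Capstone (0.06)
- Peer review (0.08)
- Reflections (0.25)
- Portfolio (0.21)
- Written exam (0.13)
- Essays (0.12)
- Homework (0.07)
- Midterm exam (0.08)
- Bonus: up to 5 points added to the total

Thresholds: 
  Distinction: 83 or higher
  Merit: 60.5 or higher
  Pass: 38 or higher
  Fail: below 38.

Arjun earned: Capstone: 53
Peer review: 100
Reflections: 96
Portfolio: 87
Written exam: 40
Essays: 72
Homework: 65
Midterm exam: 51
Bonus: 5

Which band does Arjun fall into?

Merit

Weighted total:
  Capstone 53 × 0.06 = 3.18
  Peer review 100 × 0.08 = 8
  Reflections 96 × 0.25 = 24
  Portfolio 87 × 0.21 = 18.27
  Written exam 40 × 0.13 = 5.2
  Essays 72 × 0.12 = 8.64
  Homework 65 × 0.07 = 4.55
  Midterm exam 51 × 0.08 = 4.08
Sum = 75.92
Bonus: 75.92 + 5 = 80.92
80.92 is ≥ 60.5 and < 83 → Merit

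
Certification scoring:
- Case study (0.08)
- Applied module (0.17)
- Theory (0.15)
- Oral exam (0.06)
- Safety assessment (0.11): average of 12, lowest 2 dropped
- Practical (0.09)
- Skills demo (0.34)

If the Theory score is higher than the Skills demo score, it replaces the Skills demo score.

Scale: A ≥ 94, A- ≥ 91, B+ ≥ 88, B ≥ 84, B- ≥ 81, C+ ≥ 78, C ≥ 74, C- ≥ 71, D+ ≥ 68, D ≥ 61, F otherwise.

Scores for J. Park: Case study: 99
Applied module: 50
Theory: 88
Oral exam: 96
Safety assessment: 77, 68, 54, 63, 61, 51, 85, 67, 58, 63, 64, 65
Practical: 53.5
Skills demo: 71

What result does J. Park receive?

Safety assessment: drop 51, 54 → average of remaining 10 = 671/10 = 67.1
Theory (88) > Skills demo (71), so Skills demo counts as 88.
Weighted total:
  Case study 99 × 0.08 = 7.92
  Applied module 50 × 0.17 = 8.5
  Theory 88 × 0.15 = 13.2
  Oral exam 96 × 0.06 = 5.76
  Safety assessment 67.1 × 0.11 = 7.381
  Practical 53.5 × 0.09 = 4.815
  Skills demo 88 × 0.34 = 29.92
Sum = 77.496
77.496 is ≥ 74 and < 78 → C

C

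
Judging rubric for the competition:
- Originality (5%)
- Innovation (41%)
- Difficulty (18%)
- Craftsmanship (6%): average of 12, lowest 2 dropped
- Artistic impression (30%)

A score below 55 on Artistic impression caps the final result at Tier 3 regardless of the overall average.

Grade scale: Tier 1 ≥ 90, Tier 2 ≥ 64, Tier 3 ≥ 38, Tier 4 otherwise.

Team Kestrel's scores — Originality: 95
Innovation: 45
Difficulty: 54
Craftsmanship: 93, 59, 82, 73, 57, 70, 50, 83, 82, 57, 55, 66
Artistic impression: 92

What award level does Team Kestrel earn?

Tier 2

Craftsmanship: drop 50, 55 → average of remaining 10 = 722/10 = 72.2
Artistic impression score 92 ≥ 55: minimum met.
Weighted total:
  Originality 95 × 0.05 = 4.75
  Innovation 45 × 0.41 = 18.45
  Difficulty 54 × 0.18 = 9.72
  Craftsmanship 72.2 × 0.06 = 4.332
  Artistic impression 92 × 0.3 = 27.6
Sum = 64.852
64.852 is ≥ 64 and < 90 → Tier 2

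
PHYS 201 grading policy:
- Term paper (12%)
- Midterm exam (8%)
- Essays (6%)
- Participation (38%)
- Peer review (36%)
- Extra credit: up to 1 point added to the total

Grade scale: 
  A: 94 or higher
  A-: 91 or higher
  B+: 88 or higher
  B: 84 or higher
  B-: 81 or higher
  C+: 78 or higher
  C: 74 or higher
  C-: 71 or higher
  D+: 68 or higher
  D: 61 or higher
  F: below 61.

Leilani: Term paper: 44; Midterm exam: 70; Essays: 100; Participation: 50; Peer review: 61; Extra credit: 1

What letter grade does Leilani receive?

F

Weighted total:
  Term paper 44 × 0.12 = 5.28
  Midterm exam 70 × 0.08 = 5.6
  Essays 100 × 0.06 = 6
  Participation 50 × 0.38 = 19
  Peer review 61 × 0.36 = 21.96
Sum = 57.84
Extra credit: 57.84 + 1 = 58.84
58.84 < 61 → F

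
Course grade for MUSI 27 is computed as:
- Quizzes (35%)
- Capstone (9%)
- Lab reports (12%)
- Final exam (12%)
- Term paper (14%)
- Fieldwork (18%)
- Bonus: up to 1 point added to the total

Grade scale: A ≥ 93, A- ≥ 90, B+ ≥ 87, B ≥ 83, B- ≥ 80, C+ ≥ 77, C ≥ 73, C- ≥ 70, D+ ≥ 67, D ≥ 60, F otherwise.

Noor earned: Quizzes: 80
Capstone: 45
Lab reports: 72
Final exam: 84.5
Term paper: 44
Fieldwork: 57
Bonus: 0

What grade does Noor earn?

Weighted total:
  Quizzes 80 × 0.35 = 28
  Capstone 45 × 0.09 = 4.05
  Lab reports 72 × 0.12 = 8.64
  Final exam 84.5 × 0.12 = 10.14
  Term paper 44 × 0.14 = 6.16
  Fieldwork 57 × 0.18 = 10.26
Sum = 67.25
Bonus: 67.25 + 0 = 67.25
67.25 is ≥ 67 and < 70 → D+

D+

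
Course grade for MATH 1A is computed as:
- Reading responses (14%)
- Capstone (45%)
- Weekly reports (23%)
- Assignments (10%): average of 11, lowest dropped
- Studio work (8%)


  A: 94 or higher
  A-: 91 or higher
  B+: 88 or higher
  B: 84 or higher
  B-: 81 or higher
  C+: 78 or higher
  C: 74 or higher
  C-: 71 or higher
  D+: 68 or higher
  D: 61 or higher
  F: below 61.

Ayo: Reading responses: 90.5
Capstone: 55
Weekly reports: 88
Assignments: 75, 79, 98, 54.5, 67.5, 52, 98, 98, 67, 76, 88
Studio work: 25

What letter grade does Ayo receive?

D

Assignments: drop 52 → average of remaining 10 = 801/10 = 80.1
Weighted total:
  Reading responses 90.5 × 0.14 = 12.67
  Capstone 55 × 0.45 = 24.75
  Weekly reports 88 × 0.23 = 20.24
  Assignments 80.1 × 0.1 = 8.01
  Studio work 25 × 0.08 = 2
Sum = 67.67
67.67 is ≥ 61 and < 68 → D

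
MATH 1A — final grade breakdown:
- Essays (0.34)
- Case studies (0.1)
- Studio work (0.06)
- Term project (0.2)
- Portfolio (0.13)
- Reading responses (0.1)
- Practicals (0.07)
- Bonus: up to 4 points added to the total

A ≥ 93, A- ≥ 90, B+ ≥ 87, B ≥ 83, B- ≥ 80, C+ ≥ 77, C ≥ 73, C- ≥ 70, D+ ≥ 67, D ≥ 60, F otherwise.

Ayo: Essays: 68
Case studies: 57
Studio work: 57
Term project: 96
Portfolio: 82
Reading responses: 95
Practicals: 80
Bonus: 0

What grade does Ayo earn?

C+

Weighted total:
  Essays 68 × 0.34 = 23.12
  Case studies 57 × 0.1 = 5.7
  Studio work 57 × 0.06 = 3.42
  Term project 96 × 0.2 = 19.2
  Portfolio 82 × 0.13 = 10.66
  Reading responses 95 × 0.1 = 9.5
  Practicals 80 × 0.07 = 5.6
Sum = 77.2
Bonus: 77.2 + 0 = 77.2
77.2 is ≥ 77 and < 80 → C+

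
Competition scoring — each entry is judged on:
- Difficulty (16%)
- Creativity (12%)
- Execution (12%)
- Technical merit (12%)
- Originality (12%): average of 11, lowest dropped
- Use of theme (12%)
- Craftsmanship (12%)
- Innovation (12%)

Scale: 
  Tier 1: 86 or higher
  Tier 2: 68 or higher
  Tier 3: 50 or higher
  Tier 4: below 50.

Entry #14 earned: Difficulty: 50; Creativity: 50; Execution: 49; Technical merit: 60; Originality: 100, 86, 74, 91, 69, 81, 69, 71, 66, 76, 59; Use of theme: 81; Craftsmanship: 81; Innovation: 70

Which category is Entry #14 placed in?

Originality: drop 59 → average of remaining 10 = 783/10 = 78.3
Weighted total:
  Difficulty 50 × 0.16 = 8
  Creativity 50 × 0.12 = 6
  Execution 49 × 0.12 = 5.88
  Technical merit 60 × 0.12 = 7.2
  Originality 78.3 × 0.12 = 9.396
  Use of theme 81 × 0.12 = 9.72
  Craftsmanship 81 × 0.12 = 9.72
  Innovation 70 × 0.12 = 8.4
Sum = 64.316
64.316 is ≥ 50 and < 68 → Tier 3

Tier 3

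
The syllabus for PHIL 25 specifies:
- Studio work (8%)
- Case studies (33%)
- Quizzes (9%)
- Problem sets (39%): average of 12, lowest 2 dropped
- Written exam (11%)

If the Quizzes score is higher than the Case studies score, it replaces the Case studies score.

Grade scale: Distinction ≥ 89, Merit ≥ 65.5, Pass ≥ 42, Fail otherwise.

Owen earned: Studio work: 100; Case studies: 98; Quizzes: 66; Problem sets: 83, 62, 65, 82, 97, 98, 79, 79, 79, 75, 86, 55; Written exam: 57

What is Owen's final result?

Merit

Problem sets: drop 55, 62 → average of remaining 10 = 823/10 = 82.3
Quizzes (66) ≤ Case studies (98), so Case studies stays at 98.
Weighted total:
  Studio work 100 × 0.08 = 8
  Case studies 98 × 0.33 = 32.34
  Quizzes 66 × 0.09 = 5.94
  Problem sets 82.3 × 0.39 = 32.097
  Written exam 57 × 0.11 = 6.27
Sum = 84.647
84.647 is ≥ 65.5 and < 89 → Merit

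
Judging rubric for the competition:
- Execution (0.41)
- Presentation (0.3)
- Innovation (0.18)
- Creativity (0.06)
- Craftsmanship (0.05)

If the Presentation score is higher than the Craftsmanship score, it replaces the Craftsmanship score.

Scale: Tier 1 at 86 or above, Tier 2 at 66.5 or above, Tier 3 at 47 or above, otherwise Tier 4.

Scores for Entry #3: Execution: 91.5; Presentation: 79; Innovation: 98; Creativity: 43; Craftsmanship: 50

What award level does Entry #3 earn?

Tier 2

Presentation (79) > Craftsmanship (50), so Craftsmanship counts as 79.
Weighted total:
  Execution 91.5 × 0.41 = 37.515
  Presentation 79 × 0.3 = 23.7
  Innovation 98 × 0.18 = 17.64
  Creativity 43 × 0.06 = 2.58
  Craftsmanship 79 × 0.05 = 3.95
Sum = 85.385
85.385 is ≥ 66.5 and < 86 → Tier 2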